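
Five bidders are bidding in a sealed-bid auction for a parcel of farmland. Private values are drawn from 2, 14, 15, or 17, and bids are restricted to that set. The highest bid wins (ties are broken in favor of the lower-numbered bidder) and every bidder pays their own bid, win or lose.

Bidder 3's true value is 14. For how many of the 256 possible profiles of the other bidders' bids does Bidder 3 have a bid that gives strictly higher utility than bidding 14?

252

Others bid (2, 2, 2, 15): truth gives -14; bid 15 gives -1 > -14. Violating.
Others bid (2, 2, 2, 17): truth gives -14; bid 2 gives -2 > -14. Violating.
Others bid (2, 2, 14, 15): truth gives -14; bid 15 gives -1 > -14. Violating.
Others bid (2, 2, 14, 17): truth gives -14; bid 2 gives -2 > -14. Violating.
Others bid (2, 2, 2, 2): truth gives 0; no alternative beats it.
Others bid (2, 2, 2, 14): truth gives 0; no alternative beats it.
(Checking all 256 profiles: 252 have a profitable deviation, 4 do not.)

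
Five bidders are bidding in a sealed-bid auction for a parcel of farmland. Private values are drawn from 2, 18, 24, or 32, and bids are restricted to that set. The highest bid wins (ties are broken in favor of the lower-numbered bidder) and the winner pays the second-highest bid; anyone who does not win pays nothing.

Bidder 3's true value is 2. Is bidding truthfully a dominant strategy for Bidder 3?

Yes

Check each profile of the others' bids and compare truth against every alternative bid.
Others bid (2, 2, 2, 18): truth gives 0, best alternative gives -16.
Others bid (2, 2, 18, 2): truth gives 0, best alternative gives -16.
Others bid (2, 2, 18, 18): truth gives 0, best alternative gives -16.
Others bid (2, 2, 2, 2): truth gives 0, best alternative gives 0.
Others bid (2, 2, 2, 24): truth gives 0, best alternative gives 0.
Others bid (2, 2, 2, 32): truth gives 0, best alternative gives 0.
(Remaining 250 profiles checked similarly; truth is weakly best in each.)
In every case the truthful bid is at least as good as any alternative, so it is a dominant strategy.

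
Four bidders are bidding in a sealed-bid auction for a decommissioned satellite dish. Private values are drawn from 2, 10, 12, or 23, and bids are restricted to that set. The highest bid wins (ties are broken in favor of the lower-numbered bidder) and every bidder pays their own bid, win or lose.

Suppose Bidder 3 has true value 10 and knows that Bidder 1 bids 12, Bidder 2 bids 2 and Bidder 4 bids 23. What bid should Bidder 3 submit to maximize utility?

Bid 2: loses but pays 2, utility -2.
Bid 10: loses but pays 10, utility -10.
Bid 12: loses but pays 12, utility -12.
Bid 23: wins, pays 23, utility 10 - 23 = -13.
The best choice is 2 with utility -2.

2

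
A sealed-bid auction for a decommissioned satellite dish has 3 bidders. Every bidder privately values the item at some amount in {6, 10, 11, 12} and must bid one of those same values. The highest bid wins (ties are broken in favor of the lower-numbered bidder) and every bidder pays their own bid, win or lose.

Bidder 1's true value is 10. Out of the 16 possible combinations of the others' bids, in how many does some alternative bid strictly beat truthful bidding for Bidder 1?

Others bid (6, 6): truth gives 0; bid 6 gives 4 > 0. Violating.
Others bid (6, 11): truth gives -10; bid 11 gives -1 > -10. Violating.
Others bid (6, 12): truth gives -10; bid 12 gives -2 > -10. Violating.
Others bid (10, 11): truth gives -10; bid 11 gives -1 > -10. Violating.
Others bid (6, 10): truth gives 0; no alternative beats it.
Others bid (10, 6): truth gives 0; no alternative beats it.
(Checking all 16 profiles: 13 have a profitable deviation, 3 do not.)

13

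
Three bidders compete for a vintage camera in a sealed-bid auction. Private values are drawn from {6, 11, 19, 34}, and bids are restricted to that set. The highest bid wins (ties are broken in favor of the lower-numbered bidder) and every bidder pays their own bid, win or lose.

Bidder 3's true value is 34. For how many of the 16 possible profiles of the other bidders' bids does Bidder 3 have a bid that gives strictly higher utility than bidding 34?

11

Others bid (6, 6): truth gives 0; bid 11 gives 23 > 0. Violating.
Others bid (6, 11): truth gives 0; bid 19 gives 15 > 0. Violating.
Others bid (6, 34): truth gives -34; bid 6 gives -6 > -34. Violating.
Others bid (11, 6): truth gives 0; bid 19 gives 15 > 0. Violating.
Others bid (6, 19): truth gives 0; no alternative beats it.
Others bid (11, 19): truth gives 0; no alternative beats it.
(Checking all 16 profiles: 11 have a profitable deviation, 5 do not.)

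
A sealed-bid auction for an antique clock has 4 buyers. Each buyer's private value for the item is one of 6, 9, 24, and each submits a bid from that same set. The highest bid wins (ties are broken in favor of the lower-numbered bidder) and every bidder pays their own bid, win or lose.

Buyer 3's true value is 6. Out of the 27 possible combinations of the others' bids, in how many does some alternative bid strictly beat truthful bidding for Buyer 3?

Others bid (6, 6, 6): truth gives -6; bid 9 gives -3 > -6. Violating.
Others bid (6, 6, 9): truth gives -6; bid 9 gives -3 > -6. Violating.
Others bid (6, 6, 24): truth gives -6; no alternative beats it.
Others bid (6, 9, 6): truth gives -6; no alternative beats it.
(Checking all 27 profiles: 2 have a profitable deviation, 25 do not.)

2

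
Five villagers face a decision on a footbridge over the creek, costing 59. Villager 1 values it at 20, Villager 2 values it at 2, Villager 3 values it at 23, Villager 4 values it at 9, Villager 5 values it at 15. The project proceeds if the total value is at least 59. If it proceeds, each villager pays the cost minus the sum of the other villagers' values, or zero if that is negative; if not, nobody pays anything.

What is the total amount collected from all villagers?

28

Total value 69 ≥ cost 59, so it is built.
Villager 1: others sum to 49; max(0, 59 - 49) = 10.
Villager 2: others sum to 67; max(0, 59 - 67) = 0.
Villager 3: others sum to 46; max(0, 59 - 46) = 13.
Villager 4: others sum to 60; max(0, 59 - 60) = 0.
Villager 5: others sum to 54; max(0, 59 - 54) = 5.
Total collected = 10 + 0 + 13 + 0 + 5 = 28.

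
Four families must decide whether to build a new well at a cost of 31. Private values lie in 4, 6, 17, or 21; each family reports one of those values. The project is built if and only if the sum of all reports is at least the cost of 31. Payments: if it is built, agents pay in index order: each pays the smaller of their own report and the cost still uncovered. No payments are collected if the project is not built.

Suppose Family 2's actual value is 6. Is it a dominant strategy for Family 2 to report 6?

No

Consider the case where Family 1 reports 4, Family 3 reports 4 and Family 4 reports 21.
Truthful report 6: project built, pays 6, utility 6 - 6 = 0.
Report 4 instead: project built, pays 4, utility 6 - 4 = 2.
Since 2 > 0, reporting 4 is strictly better here, so truthful reporting is not dominant.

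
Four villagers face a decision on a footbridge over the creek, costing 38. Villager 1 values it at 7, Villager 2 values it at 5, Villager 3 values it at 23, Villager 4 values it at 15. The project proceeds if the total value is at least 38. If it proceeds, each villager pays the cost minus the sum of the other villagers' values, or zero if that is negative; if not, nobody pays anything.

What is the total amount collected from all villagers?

Total value 50 ≥ cost 38, so it is built.
Villager 1: others sum to 43; max(0, 38 - 43) = 0.
Villager 2: others sum to 45; max(0, 38 - 45) = 0.
Villager 3: others sum to 27; max(0, 38 - 27) = 11.
Villager 4: others sum to 35; max(0, 38 - 35) = 3.
Total collected = 0 + 0 + 11 + 3 = 14.

14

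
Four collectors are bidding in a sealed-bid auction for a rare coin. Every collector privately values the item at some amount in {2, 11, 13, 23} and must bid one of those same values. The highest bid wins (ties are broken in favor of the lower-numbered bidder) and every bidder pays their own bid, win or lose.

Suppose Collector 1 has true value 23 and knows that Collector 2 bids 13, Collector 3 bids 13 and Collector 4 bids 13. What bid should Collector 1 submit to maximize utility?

Bid 2: loses but pays 2, utility -2.
Bid 11: loses but pays 11, utility -11.
Bid 13: wins, pays 13, utility 23 - 13 = 10.
Bid 23: wins, pays 23, utility 23 - 23 = 0.
The best choice is 13 with utility 10.

13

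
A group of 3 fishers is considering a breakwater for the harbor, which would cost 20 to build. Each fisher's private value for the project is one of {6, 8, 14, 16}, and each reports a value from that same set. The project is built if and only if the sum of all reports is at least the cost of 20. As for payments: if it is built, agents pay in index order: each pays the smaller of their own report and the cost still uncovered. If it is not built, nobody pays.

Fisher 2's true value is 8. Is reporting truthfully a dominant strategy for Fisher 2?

No

Consider the case where Fisher 1 reports 6 and Fisher 3 reports 8.
Truthful report 8: project built, pays 8, utility 8 - 8 = 0.
Report 6 instead: project built, pays 6, utility 8 - 6 = 2.
Since 2 > 0, reporting 6 is strictly better here, so truthful reporting is not dominant.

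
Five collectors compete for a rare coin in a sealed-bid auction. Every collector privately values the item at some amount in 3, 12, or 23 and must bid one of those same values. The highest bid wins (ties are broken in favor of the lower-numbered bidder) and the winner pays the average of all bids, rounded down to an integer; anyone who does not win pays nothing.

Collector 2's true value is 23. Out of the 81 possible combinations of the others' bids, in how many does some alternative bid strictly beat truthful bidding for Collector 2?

Others bid (3, 3, 3, 3): truth gives 16; bid 12 gives 19 > 16. Violating.
Others bid (3, 3, 3, 12): truth gives 15; bid 12 gives 17 > 15. Violating.
Others bid (3, 3, 12, 3): truth gives 15; bid 12 gives 17 > 15. Violating.
Others bid (3, 3, 12, 12): truth gives 13; bid 12 gives 15 > 13. Violating.
Others bid (3, 3, 3, 23): truth gives 12; no alternative beats it.
Others bid (3, 3, 12, 23): truth gives 11; no alternative beats it.
(Checking all 81 profiles: 8 have a profitable deviation, 73 do not.)

8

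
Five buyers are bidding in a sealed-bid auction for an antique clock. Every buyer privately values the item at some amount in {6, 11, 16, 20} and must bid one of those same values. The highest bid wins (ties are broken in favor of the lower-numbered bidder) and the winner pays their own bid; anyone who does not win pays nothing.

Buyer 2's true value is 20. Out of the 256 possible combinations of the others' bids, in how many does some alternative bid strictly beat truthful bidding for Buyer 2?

Others bid (6, 6, 6, 6): truth gives 0; bid 11 gives 9 > 0. Violating.
Others bid (6, 6, 6, 11): truth gives 0; bid 11 gives 9 > 0. Violating.
Others bid (6, 6, 6, 16): truth gives 0; bid 16 gives 4 > 0. Violating.
Others bid (6, 6, 11, 6): truth gives 0; bid 11 gives 9 > 0. Violating.
Others bid (6, 6, 6, 20): truth gives 0; no alternative beats it.
Others bid (6, 6, 11, 20): truth gives 0; no alternative beats it.
(Checking all 256 profiles: 54 have a profitable deviation, 202 do not.)

54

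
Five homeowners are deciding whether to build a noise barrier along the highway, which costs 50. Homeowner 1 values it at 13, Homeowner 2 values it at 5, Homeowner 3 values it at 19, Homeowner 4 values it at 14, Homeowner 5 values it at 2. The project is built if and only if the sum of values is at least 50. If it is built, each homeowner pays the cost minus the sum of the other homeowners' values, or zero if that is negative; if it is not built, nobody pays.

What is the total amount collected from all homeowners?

Total value 53 ≥ cost 50, so it is built.
Homeowner 1: others sum to 40; max(0, 50 - 40) = 10.
Homeowner 2: others sum to 48; max(0, 50 - 48) = 2.
Homeowner 3: others sum to 34; max(0, 50 - 34) = 16.
Homeowner 4: others sum to 39; max(0, 50 - 39) = 11.
Homeowner 5: others sum to 51; max(0, 50 - 51) = 0.
Total collected = 10 + 2 + 16 + 11 + 0 = 39.

39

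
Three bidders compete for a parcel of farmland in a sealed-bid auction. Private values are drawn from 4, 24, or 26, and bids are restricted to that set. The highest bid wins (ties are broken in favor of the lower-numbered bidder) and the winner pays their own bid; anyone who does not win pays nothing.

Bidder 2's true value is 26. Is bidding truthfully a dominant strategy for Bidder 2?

No

Consider the case where Bidder 1 bids 4 and Bidder 3 bids 4.
Truthful bid 26: wins, pays 26, utility 26 - 26 = 0.
Bid 24 instead: wins, pays 24, utility 26 - 24 = 2.
Since 2 > 0, bidding 24 is strictly better here, so truthful bidding is not dominant.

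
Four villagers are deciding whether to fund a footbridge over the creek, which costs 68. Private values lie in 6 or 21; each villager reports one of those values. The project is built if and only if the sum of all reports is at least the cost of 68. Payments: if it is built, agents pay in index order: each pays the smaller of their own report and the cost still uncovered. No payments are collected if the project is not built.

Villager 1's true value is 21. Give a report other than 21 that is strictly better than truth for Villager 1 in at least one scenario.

Suppose Villager 2 reports 21, Villager 3 reports 21 and Villager 4 reports 21.
Report 21: project built, pays 21, utility 21 - 21 = 0.
Report 6: project built, pays 6, utility 21 - 6 = 15.
So reporting 6 beats truth here (15 > 0).

6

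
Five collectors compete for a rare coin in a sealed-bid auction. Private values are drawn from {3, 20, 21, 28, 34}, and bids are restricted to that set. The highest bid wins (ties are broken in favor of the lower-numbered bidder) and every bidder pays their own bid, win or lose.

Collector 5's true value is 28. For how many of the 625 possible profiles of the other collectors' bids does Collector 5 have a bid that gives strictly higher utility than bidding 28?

560

Others bid (3, 3, 3, 3): truth gives 0; bid 20 gives 8 > 0. Violating.
Others bid (3, 3, 3, 20): truth gives 0; bid 21 gives 7 > 0. Violating.
Others bid (3, 3, 3, 28): truth gives -28; bid 3 gives -3 > -28. Violating.
Others bid (3, 3, 3, 34): truth gives -28; bid 3 gives -3 > -28. Violating.
Others bid (3, 3, 3, 21): truth gives 0; no alternative beats it.
Others bid (3, 3, 20, 21): truth gives 0; no alternative beats it.
(Checking all 625 profiles: 560 have a profitable deviation, 65 do not.)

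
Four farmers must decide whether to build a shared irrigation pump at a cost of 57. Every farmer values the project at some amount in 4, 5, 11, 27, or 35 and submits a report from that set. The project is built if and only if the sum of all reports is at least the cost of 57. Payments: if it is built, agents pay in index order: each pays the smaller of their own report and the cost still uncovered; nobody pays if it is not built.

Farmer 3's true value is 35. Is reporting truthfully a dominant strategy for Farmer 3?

No

Consider the case where Farmer 1 reports 4, Farmer 2 reports 4 and Farmer 4 reports 27.
Truthful report 35: project built, pays 35, utility 35 - 35 = 0.
Report 27 instead: project built, pays 27, utility 35 - 27 = 8.
Since 8 > 0, reporting 27 is strictly better here, so truthful reporting is not dominant.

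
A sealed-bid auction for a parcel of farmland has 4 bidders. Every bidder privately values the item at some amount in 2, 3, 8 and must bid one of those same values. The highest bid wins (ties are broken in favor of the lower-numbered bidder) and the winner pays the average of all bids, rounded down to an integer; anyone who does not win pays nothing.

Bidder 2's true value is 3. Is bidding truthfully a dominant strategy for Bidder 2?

Check each profile of the others' bids and compare truth against every alternative bid.
Others bid (2, 2, 2): truth gives 1, best alternative gives 0.
Others bid (2, 2, 3): truth gives 1, best alternative gives 0.
Others bid (2, 3, 2): truth gives 1, best alternative gives 0.
Others bid (2, 3, 3): truth gives 1, best alternative gives 0.
Others bid (2, 2, 8): truth gives 0, best alternative gives 0.
Others bid (2, 3, 8): truth gives 0, best alternative gives 0.
(Remaining 21 profiles checked similarly; truth is weakly best in each.)
In every case the truthful bid is at least as good as any alternative, so it is a dominant strategy.

Yes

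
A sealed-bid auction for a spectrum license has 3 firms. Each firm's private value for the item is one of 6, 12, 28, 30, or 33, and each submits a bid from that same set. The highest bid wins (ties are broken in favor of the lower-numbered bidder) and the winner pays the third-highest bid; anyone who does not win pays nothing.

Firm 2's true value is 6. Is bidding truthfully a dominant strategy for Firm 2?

Check each profile of the others' bids and compare truth against every alternative bid.
Others bid (6, 6): truth gives 0, best alternative gives 0.
Others bid (6, 12): truth gives 0, best alternative gives 0.
Others bid (6, 28): truth gives 0, best alternative gives 0.
Others bid (6, 30): truth gives 0, best alternative gives 0.
Others bid (6, 33): truth gives 0, best alternative gives 0.
Others bid (12, 6): truth gives 0, best alternative gives 0.
(Remaining 19 profiles checked similarly; truth is weakly best in each.)
In every case the truthful bid is at least as good as any alternative, so it is a dominant strategy.

Yes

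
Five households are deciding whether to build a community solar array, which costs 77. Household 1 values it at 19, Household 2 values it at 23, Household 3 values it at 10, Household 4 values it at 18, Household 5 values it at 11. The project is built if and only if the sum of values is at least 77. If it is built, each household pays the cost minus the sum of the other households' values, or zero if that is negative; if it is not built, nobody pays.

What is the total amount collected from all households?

Total value 81 ≥ cost 77, so it is built.
Household 1: others sum to 62; max(0, 77 - 62) = 15.
Household 2: others sum to 58; max(0, 77 - 58) = 19.
Household 3: others sum to 71; max(0, 77 - 71) = 6.
Household 4: others sum to 63; max(0, 77 - 63) = 14.
Household 5: others sum to 70; max(0, 77 - 70) = 7.
Total collected = 15 + 19 + 6 + 14 + 7 = 61.

61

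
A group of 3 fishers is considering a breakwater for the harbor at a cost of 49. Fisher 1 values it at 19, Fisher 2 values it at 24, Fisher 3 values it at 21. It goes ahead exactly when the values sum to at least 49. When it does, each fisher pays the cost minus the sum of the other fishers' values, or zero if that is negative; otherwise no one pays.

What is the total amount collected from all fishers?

19

Total value 64 ≥ cost 49, so it is built.
Fisher 1: others sum to 45; max(0, 49 - 45) = 4.
Fisher 2: others sum to 40; max(0, 49 - 40) = 9.
Fisher 3: others sum to 43; max(0, 49 - 43) = 6.
Total collected = 4 + 9 + 6 = 19.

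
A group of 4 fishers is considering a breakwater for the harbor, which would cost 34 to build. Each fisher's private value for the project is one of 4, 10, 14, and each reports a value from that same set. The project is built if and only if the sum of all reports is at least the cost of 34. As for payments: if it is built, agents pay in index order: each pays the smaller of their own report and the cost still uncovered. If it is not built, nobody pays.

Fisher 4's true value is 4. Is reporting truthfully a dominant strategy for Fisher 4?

Yes

Check each profile of the others' reports and compare truth against every alternative report.
Others report (4, 10, 10): truth gives 0, best alternative gives -6.
Others report (10, 4, 10): truth gives 0, best alternative gives -6.
Others report (10, 10, 4): truth gives 0, best alternative gives -6.
Others report (4, 10, 14): truth gives 0, best alternative gives -2.
Others report (4, 14, 10): truth gives 0, best alternative gives -2.
Others report (10, 4, 14): truth gives 0, best alternative gives -2.
(Remaining 21 profiles checked similarly; truth is weakly best in each.)
In every case the truthful report is at least as good as any alternative, so it is a dominant strategy.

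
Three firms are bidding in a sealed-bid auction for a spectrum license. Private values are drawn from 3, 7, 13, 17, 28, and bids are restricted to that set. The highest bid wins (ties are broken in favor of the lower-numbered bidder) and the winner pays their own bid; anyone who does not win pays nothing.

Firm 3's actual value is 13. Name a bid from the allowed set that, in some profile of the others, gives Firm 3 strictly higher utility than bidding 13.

7

Suppose Firm 1 bids 3 and Firm 2 bids 3.
Bid 13: wins, pays 13, utility 13 - 13 = 0.
Bid 7: wins, pays 7, utility 13 - 7 = 6.
So bidding 7 beats truth here (6 > 0).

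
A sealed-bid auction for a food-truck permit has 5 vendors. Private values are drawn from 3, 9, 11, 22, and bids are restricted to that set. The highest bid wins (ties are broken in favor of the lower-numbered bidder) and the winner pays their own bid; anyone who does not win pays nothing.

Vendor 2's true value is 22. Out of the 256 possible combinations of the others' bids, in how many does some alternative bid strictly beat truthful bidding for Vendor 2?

Others bid (3, 3, 3, 3): truth gives 0; bid 9 gives 13 > 0. Violating.
Others bid (3, 3, 3, 9): truth gives 0; bid 9 gives 13 > 0. Violating.
Others bid (3, 3, 3, 11): truth gives 0; bid 11 gives 11 > 0. Violating.
Others bid (3, 3, 9, 3): truth gives 0; bid 9 gives 13 > 0. Violating.
Others bid (3, 3, 3, 22): truth gives 0; no alternative beats it.
Others bid (3, 3, 9, 22): truth gives 0; no alternative beats it.
(Checking all 256 profiles: 54 have a profitable deviation, 202 do not.)

54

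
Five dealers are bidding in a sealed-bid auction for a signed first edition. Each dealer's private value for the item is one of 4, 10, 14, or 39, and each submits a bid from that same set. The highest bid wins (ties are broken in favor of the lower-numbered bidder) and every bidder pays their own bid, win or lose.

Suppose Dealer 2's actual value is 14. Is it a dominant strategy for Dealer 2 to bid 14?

Consider the case where Dealer 1 bids 4, Dealer 3 bids 4, Dealer 4 bids 4 and Dealer 5 bids 4.
Truthful bid 14: wins, pays 14, utility 14 - 14 = 0.
Bid 10 instead: wins, pays 10, utility 14 - 10 = 4.
Since 4 > 0, bidding 10 is strictly better here, so truthful bidding is not dominant.

No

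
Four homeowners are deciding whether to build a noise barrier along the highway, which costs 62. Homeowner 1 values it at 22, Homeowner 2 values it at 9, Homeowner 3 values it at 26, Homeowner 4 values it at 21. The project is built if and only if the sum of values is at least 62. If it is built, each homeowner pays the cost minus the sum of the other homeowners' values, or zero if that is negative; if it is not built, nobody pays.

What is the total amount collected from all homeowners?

21

Total value 78 ≥ cost 62, so it is built.
Homeowner 1: others sum to 56; max(0, 62 - 56) = 6.
Homeowner 2: others sum to 69; max(0, 62 - 69) = 0.
Homeowner 3: others sum to 52; max(0, 62 - 52) = 10.
Homeowner 4: others sum to 57; max(0, 62 - 57) = 5.
Total collected = 6 + 0 + 10 + 5 = 21.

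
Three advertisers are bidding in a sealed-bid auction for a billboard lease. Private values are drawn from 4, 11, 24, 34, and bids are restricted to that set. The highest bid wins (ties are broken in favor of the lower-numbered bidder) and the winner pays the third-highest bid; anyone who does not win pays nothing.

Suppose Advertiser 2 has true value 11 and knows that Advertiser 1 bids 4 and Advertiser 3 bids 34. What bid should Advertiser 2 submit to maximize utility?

34

Bid 4: loses, pays 0, utility 0.
Bid 11: loses, pays 0, utility 0.
Bid 24: loses, pays 0, utility 0.
Bid 34: wins, pays 4, utility 11 - 4 = 7.
The best choice is 34 with utility 7.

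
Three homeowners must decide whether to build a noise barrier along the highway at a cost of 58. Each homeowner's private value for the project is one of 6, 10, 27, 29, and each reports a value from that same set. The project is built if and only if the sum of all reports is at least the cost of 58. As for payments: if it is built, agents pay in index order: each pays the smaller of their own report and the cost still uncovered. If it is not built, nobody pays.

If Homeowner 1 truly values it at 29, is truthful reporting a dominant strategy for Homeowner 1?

No

Consider the case where Homeowner 2 reports 6 and Homeowner 3 reports 27.
Truthful report 29: project built, pays 29, utility 29 - 29 = 0.
Report 27 instead: project built, pays 27, utility 29 - 27 = 2.
Since 2 > 0, reporting 27 is strictly better here, so truthful reporting is not dominant.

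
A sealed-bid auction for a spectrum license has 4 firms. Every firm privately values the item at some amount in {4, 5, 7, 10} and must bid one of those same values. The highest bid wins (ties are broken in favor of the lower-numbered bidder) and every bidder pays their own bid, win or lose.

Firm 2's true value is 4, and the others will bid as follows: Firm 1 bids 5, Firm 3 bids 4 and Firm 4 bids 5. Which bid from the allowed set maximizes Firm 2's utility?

Bid 4: loses but pays 4, utility -4.
Bid 5: loses but pays 5, utility -5.
Bid 7: wins, pays 7, utility 4 - 7 = -3.
Bid 10: wins, pays 10, utility 4 - 10 = -6.
The best choice is 7 with utility -3.

7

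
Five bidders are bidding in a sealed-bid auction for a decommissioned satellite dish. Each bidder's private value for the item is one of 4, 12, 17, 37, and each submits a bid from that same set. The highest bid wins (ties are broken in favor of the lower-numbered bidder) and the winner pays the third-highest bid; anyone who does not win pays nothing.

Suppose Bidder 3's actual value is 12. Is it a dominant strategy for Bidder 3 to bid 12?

No

Consider the case where Bidder 1 bids 4, Bidder 2 bids 4, Bidder 4 bids 4 and Bidder 5 bids 17.
Truthful bid 12: loses, pays 0, utility 0.
Bid 17 instead: wins, pays 4, utility 12 - 4 = 8.
Since 8 > 0, bidding 17 is strictly better here, so truthful bidding is not dominant.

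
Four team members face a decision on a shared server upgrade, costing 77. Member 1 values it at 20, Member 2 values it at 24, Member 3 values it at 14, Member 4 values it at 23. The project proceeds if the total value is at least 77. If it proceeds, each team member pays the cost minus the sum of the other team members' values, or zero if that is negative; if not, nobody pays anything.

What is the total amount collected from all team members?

65

Total value 81 ≥ cost 77, so it is built.
Member 1: others sum to 61; max(0, 77 - 61) = 16.
Member 2: others sum to 57; max(0, 77 - 57) = 20.
Member 3: others sum to 67; max(0, 77 - 67) = 10.
Member 4: others sum to 58; max(0, 77 - 58) = 19.
Total collected = 16 + 20 + 10 + 19 = 65.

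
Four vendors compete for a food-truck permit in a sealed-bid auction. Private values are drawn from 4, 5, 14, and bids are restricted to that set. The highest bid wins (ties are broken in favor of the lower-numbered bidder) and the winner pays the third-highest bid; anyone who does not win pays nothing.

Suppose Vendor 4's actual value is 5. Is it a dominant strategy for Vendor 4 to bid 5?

Consider the case where Vendor 1 bids 4, Vendor 2 bids 4 and Vendor 3 bids 5.
Truthful bid 5: loses, pays 0, utility 0.
Bid 14 instead: wins, pays 4, utility 5 - 4 = 1.
Since 1 > 0, bidding 14 is strictly better here, so truthful bidding is not dominant.

No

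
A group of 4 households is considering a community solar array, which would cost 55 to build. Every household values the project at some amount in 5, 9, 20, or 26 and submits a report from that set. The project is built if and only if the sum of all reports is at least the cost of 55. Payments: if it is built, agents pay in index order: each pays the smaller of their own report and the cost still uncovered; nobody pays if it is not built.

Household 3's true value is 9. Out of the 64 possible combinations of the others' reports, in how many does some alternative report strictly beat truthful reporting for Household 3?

22

Others report (5, 20, 26): truth gives 0; report 5 gives 4 > 0. Violating.
Others report (5, 26, 20): truth gives 0; report 5 gives 4 > 0. Violating.
Others report (5, 26, 26): truth gives 0; report 5 gives 4 > 0. Violating.
Others report (9, 20, 26): truth gives 0; report 5 gives 4 > 0. Violating.
Others report (5, 5, 5): truth gives 0; no alternative beats it.
Others report (5, 5, 9): truth gives 0; no alternative beats it.
(Checking all 64 profiles: 22 have a profitable deviation, 42 do not.)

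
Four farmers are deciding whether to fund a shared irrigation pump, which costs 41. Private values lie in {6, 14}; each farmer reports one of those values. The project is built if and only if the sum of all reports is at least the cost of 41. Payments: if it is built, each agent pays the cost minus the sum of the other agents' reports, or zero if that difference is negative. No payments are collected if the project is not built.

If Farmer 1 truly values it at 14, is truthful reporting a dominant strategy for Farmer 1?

Yes

Check each profile of the others' reports and compare truth against every alternative report.
Others report (6, 14, 14): truth gives 7, best alternative gives 0.
Others report (14, 6, 14): truth gives 7, best alternative gives 0.
Others report (14, 14, 6): truth gives 7, best alternative gives 0.
Others report (14, 14, 14): truth gives 14, best alternative gives 14.
Others report (6, 6, 6): truth gives 0, best alternative gives 0.
Others report (6, 6, 14): truth gives 0, best alternative gives 0.
(Remaining 2 profiles checked similarly; truth is weakly best in each.)
In every case the truthful report is at least as good as any alternative, so it is a dominant strategy.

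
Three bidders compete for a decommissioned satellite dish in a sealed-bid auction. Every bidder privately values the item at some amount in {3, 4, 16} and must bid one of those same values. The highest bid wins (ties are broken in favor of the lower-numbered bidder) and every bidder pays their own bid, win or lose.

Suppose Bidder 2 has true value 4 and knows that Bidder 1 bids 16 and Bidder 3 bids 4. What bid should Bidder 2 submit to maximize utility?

3

Bid 3: loses but pays 3, utility -3.
Bid 4: loses but pays 4, utility -4.
Bid 16: loses but pays 16, utility -16.
The best choice is 3 with utility -3.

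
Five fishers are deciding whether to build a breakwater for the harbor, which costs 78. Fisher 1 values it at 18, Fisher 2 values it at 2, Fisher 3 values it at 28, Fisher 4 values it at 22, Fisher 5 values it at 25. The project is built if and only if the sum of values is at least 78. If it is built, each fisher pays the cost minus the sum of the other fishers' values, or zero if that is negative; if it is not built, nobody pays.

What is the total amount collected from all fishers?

25

Total value 95 ≥ cost 78, so it is built.
Fisher 1: others sum to 77; max(0, 78 - 77) = 1.
Fisher 2: others sum to 93; max(0, 78 - 93) = 0.
Fisher 3: others sum to 67; max(0, 78 - 67) = 11.
Fisher 4: others sum to 73; max(0, 78 - 73) = 5.
Fisher 5: others sum to 70; max(0, 78 - 70) = 8.
Total collected = 1 + 0 + 11 + 5 + 8 = 25.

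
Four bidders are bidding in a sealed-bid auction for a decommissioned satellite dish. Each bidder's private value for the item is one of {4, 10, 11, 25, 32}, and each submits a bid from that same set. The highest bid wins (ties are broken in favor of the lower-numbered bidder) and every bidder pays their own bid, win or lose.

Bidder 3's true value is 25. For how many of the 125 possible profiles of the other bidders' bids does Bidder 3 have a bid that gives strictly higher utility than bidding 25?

Others bid (4, 4, 4): truth gives 0; bid 10 gives 15 > 0. Violating.
Others bid (4, 4, 10): truth gives 0; bid 10 gives 15 > 0. Violating.
Others bid (4, 4, 11): truth gives 0; bid 11 gives 14 > 0. Violating.
Others bid (4, 4, 32): truth gives -25; bid 4 gives -4 > -25. Violating.
Others bid (4, 4, 25): truth gives 0; no alternative beats it.
Others bid (4, 10, 25): truth gives 0; no alternative beats it.
(Checking all 125 profiles: 101 have a profitable deviation, 24 do not.)

101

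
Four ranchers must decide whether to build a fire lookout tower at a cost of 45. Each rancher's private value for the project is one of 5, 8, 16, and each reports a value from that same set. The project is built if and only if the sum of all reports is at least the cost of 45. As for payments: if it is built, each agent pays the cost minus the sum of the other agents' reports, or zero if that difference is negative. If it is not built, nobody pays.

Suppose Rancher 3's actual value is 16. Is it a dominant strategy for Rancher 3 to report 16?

Yes

Check each profile of the others' reports and compare truth against every alternative report.
Others report (8, 8, 16): truth gives 3, best alternative gives 0.
Others report (8, 16, 8): truth gives 3, best alternative gives 0.
Others report (16, 8, 8): truth gives 3, best alternative gives 0.
Others report (16, 16, 16): truth gives 16, best alternative gives 16.
Others report (8, 16, 16): truth gives 11, best alternative gives 11.
Others report (16, 8, 16): truth gives 11, best alternative gives 11.
(Remaining 21 profiles checked similarly; truth is weakly best in each.)
In every case the truthful report is at least as good as any alternative, so it is a dominant strategy.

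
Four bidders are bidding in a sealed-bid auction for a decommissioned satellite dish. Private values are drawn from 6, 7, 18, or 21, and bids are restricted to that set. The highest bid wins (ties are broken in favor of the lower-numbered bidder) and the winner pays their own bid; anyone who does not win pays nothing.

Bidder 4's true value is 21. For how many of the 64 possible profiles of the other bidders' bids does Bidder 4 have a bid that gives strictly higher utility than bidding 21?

Others bid (6, 6, 6): truth gives 0; bid 7 gives 14 > 0. Violating.
Others bid (6, 6, 7): truth gives 0; bid 18 gives 3 > 0. Violating.
Others bid (6, 7, 6): truth gives 0; bid 18 gives 3 > 0. Violating.
Others bid (6, 7, 7): truth gives 0; bid 18 gives 3 > 0. Violating.
Others bid (6, 6, 18): truth gives 0; no alternative beats it.
Others bid (6, 6, 21): truth gives 0; no alternative beats it.
(Checking all 64 profiles: 8 have a profitable deviation, 56 do not.)

8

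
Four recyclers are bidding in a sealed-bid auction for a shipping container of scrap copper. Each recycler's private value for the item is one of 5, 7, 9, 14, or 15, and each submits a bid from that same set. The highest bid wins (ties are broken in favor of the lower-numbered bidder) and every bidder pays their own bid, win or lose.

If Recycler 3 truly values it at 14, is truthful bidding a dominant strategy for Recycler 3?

Consider the case where Recycler 1 bids 5, Recycler 2 bids 5 and Recycler 4 bids 5.
Truthful bid 14: wins, pays 14, utility 14 - 14 = 0.
Bid 7 instead: wins, pays 7, utility 14 - 7 = 7.
Since 7 > 0, bidding 7 is strictly better here, so truthful bidding is not dominant.

No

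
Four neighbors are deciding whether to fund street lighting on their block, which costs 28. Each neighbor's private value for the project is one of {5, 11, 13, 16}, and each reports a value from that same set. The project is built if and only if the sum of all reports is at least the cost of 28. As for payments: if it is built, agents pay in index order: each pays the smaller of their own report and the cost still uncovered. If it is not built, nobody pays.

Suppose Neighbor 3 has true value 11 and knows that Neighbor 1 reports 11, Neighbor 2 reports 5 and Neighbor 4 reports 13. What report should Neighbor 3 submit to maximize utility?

Report 5: project built, pays 5, utility 11 - 5 = 6.
Report 11: project built, pays 11, utility 11 - 11 = 0.
Report 13: project built, pays 12, utility 11 - 12 = -1.
Report 16: project built, pays 12, utility 11 - 12 = -1.
The best choice is 5 with utility 6.

5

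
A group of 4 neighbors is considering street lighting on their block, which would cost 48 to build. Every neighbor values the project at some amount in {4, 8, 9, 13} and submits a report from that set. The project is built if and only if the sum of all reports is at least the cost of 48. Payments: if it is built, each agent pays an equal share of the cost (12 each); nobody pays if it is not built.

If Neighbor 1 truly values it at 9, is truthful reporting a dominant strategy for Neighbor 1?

Consider the case where Neighbor 2 reports 13, Neighbor 3 reports 13 and Neighbor 4 reports 13.
Truthful report 9: project built, pays 12, utility 9 - 12 = -3.
Report 4 instead: project not built, utility 0.
Since 0 > -3, reporting 4 is strictly better here, so truthful reporting is not dominant.

No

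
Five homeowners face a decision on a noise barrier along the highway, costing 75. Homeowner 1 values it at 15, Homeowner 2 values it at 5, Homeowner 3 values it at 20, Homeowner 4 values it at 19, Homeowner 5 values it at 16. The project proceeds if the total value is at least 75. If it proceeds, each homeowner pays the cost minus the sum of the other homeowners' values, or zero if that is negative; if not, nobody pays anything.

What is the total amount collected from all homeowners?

75

Total value 75 ≥ cost 75, so it is built.
Homeowner 1: others sum to 60; max(0, 75 - 60) = 15.
Homeowner 2: others sum to 70; max(0, 75 - 70) = 5.
Homeowner 3: others sum to 55; max(0, 75 - 55) = 20.
Homeowner 4: others sum to 56; max(0, 75 - 56) = 19.
Homeowner 5: others sum to 59; max(0, 75 - 59) = 16.
Total collected = 15 + 5 + 20 + 19 + 16 = 75.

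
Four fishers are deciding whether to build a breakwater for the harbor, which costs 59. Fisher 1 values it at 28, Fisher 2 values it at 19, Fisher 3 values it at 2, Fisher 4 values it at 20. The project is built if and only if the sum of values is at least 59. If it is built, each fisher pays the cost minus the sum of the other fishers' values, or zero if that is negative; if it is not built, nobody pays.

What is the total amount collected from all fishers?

Total value 69 ≥ cost 59, so it is built.
Fisher 1: others sum to 41; max(0, 59 - 41) = 18.
Fisher 2: others sum to 50; max(0, 59 - 50) = 9.
Fisher 3: others sum to 67; max(0, 59 - 67) = 0.
Fisher 4: others sum to 49; max(0, 59 - 49) = 10.
Total collected = 18 + 9 + 0 + 10 = 37.

37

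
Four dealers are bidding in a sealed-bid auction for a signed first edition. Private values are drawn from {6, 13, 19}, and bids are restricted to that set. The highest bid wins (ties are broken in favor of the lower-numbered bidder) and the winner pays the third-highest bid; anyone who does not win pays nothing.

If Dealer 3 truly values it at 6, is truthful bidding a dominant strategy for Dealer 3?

Yes

Check each profile of the others' bids and compare truth against every alternative bid.
Others bid (6, 6, 6): truth gives 0, best alternative gives 0.
Others bid (6, 6, 13): truth gives 0, best alternative gives 0.
Others bid (6, 6, 19): truth gives 0, best alternative gives 0.
Others bid (6, 13, 6): truth gives 0, best alternative gives 0.
Others bid (6, 13, 13): truth gives 0, best alternative gives 0.
Others bid (6, 13, 19): truth gives 0, best alternative gives 0.
(Remaining 21 profiles checked similarly; truth is weakly best in each.)
In every case the truthful bid is at least as good as any alternative, so it is a dominant strategy.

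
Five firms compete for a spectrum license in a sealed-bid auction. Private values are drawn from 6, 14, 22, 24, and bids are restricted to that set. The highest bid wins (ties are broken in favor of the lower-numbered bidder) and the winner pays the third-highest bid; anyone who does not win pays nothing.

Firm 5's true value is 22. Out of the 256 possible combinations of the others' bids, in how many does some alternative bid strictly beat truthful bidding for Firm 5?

Others bid (6, 6, 6, 22): truth gives 0; bid 24 gives 16 > 0. Violating.
Others bid (6, 6, 14, 22): truth gives 0; bid 24 gives 8 > 0. Violating.
Others bid (6, 6, 22, 6): truth gives 0; bid 24 gives 16 > 0. Violating.
Others bid (6, 6, 22, 14): truth gives 0; bid 24 gives 8 > 0. Violating.
Others bid (6, 6, 6, 6): truth gives 16; no alternative beats it.
Others bid (6, 6, 6, 14): truth gives 16; no alternative beats it.
(Checking all 256 profiles: 32 have a profitable deviation, 224 do not.)

32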